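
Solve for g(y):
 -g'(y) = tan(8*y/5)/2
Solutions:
 g(y) = C1 + 5*log(cos(8*y/5))/16


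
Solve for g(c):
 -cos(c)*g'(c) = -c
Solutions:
 g(c) = C1 + Integral(c/cos(c), c)


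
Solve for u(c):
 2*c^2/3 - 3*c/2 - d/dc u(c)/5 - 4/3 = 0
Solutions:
 u(c) = C1 + 10*c^3/9 - 15*c^2/4 - 20*c/3


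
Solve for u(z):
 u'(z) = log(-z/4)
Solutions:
 u(z) = C1 + z*log(-z) + z*(-2*log(2) - 1)


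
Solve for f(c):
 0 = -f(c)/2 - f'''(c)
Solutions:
 f(c) = C3*exp(-2^(2/3)*c/2) + (C1*sin(2^(2/3)*sqrt(3)*c/4) + C2*cos(2^(2/3)*sqrt(3)*c/4))*exp(2^(2/3)*c/4)


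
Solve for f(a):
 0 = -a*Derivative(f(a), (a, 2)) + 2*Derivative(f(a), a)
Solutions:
 f(a) = C1 + C2*a^3


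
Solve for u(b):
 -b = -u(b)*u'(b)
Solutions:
 u(b) = -sqrt(C1 + b^2)
 u(b) = sqrt(C1 + b^2)


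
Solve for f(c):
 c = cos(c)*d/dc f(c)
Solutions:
 f(c) = C1 + Integral(c/cos(c), c)


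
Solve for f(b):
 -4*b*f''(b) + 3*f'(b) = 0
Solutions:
 f(b) = C1 + C2*b^(7/4)


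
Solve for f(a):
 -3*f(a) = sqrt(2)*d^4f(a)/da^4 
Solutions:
 f(a) = (C1*sin(2^(3/8)*3^(1/4)*a/2) + C2*cos(2^(3/8)*3^(1/4)*a/2))*exp(-2^(3/8)*3^(1/4)*a/2) + (C3*sin(2^(3/8)*3^(1/4)*a/2) + C4*cos(2^(3/8)*3^(1/4)*a/2))*exp(2^(3/8)*3^(1/4)*a/2)


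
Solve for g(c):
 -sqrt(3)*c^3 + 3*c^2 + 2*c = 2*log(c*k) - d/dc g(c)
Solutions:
 g(c) = C1 + sqrt(3)*c^4/4 - c^3 - c^2 + 2*c*log(c*k) - 2*c


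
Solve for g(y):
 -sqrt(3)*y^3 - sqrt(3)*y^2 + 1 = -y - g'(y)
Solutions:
 g(y) = C1 + sqrt(3)*y^4/4 + sqrt(3)*y^3/3 - y^2/2 - y


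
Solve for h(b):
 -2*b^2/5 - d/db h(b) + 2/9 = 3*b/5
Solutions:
 h(b) = C1 - 2*b^3/15 - 3*b^2/10 + 2*b/9


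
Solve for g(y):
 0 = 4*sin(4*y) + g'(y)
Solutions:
 g(y) = C1 + cos(4*y)


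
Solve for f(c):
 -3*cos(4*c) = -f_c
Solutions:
 f(c) = C1 + 3*sin(4*c)/4


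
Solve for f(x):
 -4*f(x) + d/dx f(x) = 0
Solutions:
 f(x) = C1*exp(4*x)


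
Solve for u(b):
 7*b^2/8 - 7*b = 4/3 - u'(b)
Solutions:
 u(b) = C1 - 7*b^3/24 + 7*b^2/2 + 4*b/3


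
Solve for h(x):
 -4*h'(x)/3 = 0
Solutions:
 h(x) = C1


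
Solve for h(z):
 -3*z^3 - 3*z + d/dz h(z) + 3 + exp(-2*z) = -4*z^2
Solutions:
 h(z) = C1 + 3*z^4/4 - 4*z^3/3 + 3*z^2/2 - 3*z + exp(-2*z)/2


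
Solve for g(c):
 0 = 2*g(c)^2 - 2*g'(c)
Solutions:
 g(c) = -1/(C1 + c)


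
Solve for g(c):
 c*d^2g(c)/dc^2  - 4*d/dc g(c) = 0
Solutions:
 g(c) = C1 + C2*c^5


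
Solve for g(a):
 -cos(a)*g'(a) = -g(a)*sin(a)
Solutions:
 g(a) = C1/cos(a)


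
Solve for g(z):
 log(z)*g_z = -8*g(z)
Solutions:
 g(z) = C1*exp(-8*li(z))


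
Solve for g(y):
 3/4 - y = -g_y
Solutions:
 g(y) = C1 + y^2/2 - 3*y/4


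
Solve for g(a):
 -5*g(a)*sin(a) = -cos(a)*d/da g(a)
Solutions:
 g(a) = C1/cos(a)^5


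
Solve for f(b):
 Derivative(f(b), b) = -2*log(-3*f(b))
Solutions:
 Integral(1/(log(-_y) + log(3)), (_y, f(b)))/2 = C1 - b


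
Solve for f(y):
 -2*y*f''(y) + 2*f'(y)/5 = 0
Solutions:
 f(y) = C1 + C2*y^(6/5)


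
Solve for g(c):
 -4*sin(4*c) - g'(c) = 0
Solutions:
 g(c) = C1 + cos(4*c)


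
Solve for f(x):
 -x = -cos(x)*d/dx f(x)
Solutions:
 f(x) = C1 + Integral(x/cos(x), x)


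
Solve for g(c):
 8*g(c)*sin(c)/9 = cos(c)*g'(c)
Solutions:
 g(c) = C1/cos(c)^(8/9)


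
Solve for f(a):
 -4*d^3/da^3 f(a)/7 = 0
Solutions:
 f(a) = C1 + C2*a + C3*a^2


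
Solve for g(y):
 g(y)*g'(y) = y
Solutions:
 g(y) = -sqrt(C1 + y^2)
 g(y) = sqrt(C1 + y^2)


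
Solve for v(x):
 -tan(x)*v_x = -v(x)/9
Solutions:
 v(x) = C1*sin(x)^(1/9)


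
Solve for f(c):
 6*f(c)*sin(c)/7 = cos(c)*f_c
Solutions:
 f(c) = C1/cos(c)^(6/7)


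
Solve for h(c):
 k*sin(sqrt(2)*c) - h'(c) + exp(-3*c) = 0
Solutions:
 h(c) = C1 - sqrt(2)*k*cos(sqrt(2)*c)/2 - exp(-3*c)/3


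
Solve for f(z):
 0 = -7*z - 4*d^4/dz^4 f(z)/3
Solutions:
 f(z) = C1 + C2*z + C3*z^2 + C4*z^3 - 7*z^5/160


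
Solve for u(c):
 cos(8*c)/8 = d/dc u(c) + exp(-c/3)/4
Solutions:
 u(c) = C1 + sin(8*c)/64 + 3*exp(-c/3)/4


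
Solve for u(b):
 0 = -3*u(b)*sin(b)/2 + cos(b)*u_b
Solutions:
 u(b) = C1/cos(b)^(3/2)


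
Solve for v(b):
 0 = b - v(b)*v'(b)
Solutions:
 v(b) = -sqrt(C1 + b^2)
 v(b) = sqrt(C1 + b^2)


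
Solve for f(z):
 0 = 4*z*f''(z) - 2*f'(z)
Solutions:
 f(z) = C1 + C2*z^(3/2)


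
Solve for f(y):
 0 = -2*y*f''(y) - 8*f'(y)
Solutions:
 f(y) = C1 + C2/y^3


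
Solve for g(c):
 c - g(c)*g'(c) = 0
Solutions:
 g(c) = -sqrt(C1 + c^2)
 g(c) = sqrt(C1 + c^2)


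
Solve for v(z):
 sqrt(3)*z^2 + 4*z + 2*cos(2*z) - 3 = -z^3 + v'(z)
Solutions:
 v(z) = C1 + z^4/4 + sqrt(3)*z^3/3 + 2*z^2 - 3*z + sin(2*z)


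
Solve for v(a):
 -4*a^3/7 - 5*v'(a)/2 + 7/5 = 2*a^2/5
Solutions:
 v(a) = C1 - 2*a^4/35 - 4*a^3/75 + 14*a/25


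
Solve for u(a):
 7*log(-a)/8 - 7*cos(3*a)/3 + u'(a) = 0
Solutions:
 u(a) = C1 - 7*a*log(-a)/8 + 7*a/8 + 7*sin(3*a)/9


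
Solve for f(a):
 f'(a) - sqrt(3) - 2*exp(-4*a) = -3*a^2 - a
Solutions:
 f(a) = C1 - a^3 - a^2/2 + sqrt(3)*a - exp(-4*a)/2


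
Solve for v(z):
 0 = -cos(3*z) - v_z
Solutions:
 v(z) = C1 - sin(3*z)/3


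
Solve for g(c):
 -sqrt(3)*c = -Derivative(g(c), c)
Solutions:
 g(c) = C1 + sqrt(3)*c^2/2


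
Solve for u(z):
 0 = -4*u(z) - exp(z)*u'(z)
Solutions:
 u(z) = C1*exp(4*exp(-z))


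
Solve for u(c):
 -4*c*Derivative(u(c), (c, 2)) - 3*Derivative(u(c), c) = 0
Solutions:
 u(c) = C1 + C2*c^(1/4)


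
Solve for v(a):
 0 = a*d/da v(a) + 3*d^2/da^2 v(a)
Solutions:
 v(a) = C1 + C2*erf(sqrt(6)*a/6)


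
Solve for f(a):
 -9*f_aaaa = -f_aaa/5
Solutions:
 f(a) = C1 + C2*a + C3*a^2 + C4*exp(a/45)


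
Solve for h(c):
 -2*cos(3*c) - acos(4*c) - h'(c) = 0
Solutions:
 h(c) = C1 - c*acos(4*c) + sqrt(1 - 16*c^2)/4 - 2*sin(3*c)/3


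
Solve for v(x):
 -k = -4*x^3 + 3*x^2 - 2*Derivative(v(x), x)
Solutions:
 v(x) = C1 + k*x/2 - x^4/2 + x^3/2


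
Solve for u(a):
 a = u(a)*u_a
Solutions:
 u(a) = -sqrt(C1 + a^2)
 u(a) = sqrt(C1 + a^2)


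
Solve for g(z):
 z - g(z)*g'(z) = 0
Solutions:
 g(z) = -sqrt(C1 + z^2)
 g(z) = sqrt(C1 + z^2)


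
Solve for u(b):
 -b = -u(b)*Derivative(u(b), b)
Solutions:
 u(b) = -sqrt(C1 + b^2)
 u(b) = sqrt(C1 + b^2)


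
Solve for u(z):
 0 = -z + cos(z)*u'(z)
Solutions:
 u(z) = C1 + Integral(z/cos(z), z)


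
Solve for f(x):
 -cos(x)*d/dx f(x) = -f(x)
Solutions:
 f(x) = C1*sqrt(sin(x) + 1)/sqrt(sin(x) - 1)


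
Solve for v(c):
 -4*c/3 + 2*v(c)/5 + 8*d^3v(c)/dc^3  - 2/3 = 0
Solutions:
 v(c) = C3*exp(-50^(1/3)*c/10) + 10*c/3 + (C1*sin(sqrt(3)*50^(1/3)*c/20) + C2*cos(sqrt(3)*50^(1/3)*c/20))*exp(50^(1/3)*c/20) + 5/3


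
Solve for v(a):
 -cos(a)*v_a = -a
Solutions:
 v(a) = C1 + Integral(a/cos(a), a)


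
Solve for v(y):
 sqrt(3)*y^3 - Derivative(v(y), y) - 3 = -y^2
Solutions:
 v(y) = C1 + sqrt(3)*y^4/4 + y^3/3 - 3*y


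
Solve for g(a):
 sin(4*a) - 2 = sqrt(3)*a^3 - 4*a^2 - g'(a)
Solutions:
 g(a) = C1 + sqrt(3)*a^4/4 - 4*a^3/3 + 2*a + cos(4*a)/4


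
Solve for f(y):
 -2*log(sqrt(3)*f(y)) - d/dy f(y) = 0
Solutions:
 Integral(1/(2*log(_y) + log(3)), (_y, f(y))) = C1 - y


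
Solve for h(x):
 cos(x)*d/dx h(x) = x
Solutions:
 h(x) = C1 + Integral(x/cos(x), x)


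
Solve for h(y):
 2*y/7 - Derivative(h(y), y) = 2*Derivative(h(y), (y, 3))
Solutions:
 h(y) = C1 + C2*sin(sqrt(2)*y/2) + C3*cos(sqrt(2)*y/2) + y^2/7


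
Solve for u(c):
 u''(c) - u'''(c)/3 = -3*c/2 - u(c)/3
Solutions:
 u(c) = C1*exp(c*(-2^(2/3)*(sqrt(5) + 3)^(1/3)/4 - 2^(1/3)/(2*(sqrt(5) + 3)^(1/3)) + 1))*sin(2^(1/3)*sqrt(3)*c*(-2^(1/3)*(sqrt(5) + 3)^(1/3) + 2/(sqrt(5) + 3)^(1/3))/4) + C2*exp(c*(-2^(2/3)*(sqrt(5) + 3)^(1/3)/4 - 2^(1/3)/(2*(sqrt(5) + 3)^(1/3)) + 1))*cos(2^(1/3)*sqrt(3)*c*(-2^(1/3)*(sqrt(5) + 3)^(1/3) + 2/(sqrt(5) + 3)^(1/3))/4) + C3*exp(c*(2^(1/3)/(sqrt(5) + 3)^(1/3) + 1 + 2^(2/3)*(sqrt(5) + 3)^(1/3)/2)) - 9*c/2


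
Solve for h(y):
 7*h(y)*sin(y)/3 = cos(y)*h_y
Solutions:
 h(y) = C1/cos(y)^(7/3)


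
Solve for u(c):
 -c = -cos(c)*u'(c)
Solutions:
 u(c) = C1 + Integral(c/cos(c), c)


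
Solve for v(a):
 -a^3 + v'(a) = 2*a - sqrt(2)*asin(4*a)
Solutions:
 v(a) = C1 + a^4/4 + a^2 - sqrt(2)*(a*asin(4*a) + sqrt(1 - 16*a^2)/4)


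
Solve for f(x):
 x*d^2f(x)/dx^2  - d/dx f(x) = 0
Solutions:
 f(x) = C1 + C2*x^2


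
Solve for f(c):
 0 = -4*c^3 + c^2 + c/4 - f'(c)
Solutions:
 f(c) = C1 - c^4 + c^3/3 + c^2/8


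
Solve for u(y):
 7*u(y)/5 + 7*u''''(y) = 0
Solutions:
 u(y) = (C1*sin(sqrt(2)*5^(3/4)*y/10) + C2*cos(sqrt(2)*5^(3/4)*y/10))*exp(-sqrt(2)*5^(3/4)*y/10) + (C3*sin(sqrt(2)*5^(3/4)*y/10) + C4*cos(sqrt(2)*5^(3/4)*y/10))*exp(sqrt(2)*5^(3/4)*y/10)


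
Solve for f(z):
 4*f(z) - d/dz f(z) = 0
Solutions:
 f(z) = C1*exp(4*z)


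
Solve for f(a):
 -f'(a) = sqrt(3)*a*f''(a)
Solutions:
 f(a) = C1 + C2*a^(1 - sqrt(3)/3)


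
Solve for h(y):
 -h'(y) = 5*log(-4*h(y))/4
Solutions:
 4*Integral(1/(log(-_y) + 2*log(2)), (_y, h(y)))/5 = C1 - y


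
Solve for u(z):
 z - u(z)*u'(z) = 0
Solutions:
 u(z) = -sqrt(C1 + z^2)
 u(z) = sqrt(C1 + z^2)


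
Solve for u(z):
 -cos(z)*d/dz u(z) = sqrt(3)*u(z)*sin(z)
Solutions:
 u(z) = C1*cos(z)^(sqrt(3))


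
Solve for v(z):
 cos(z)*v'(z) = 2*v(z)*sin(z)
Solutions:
 v(z) = C1/cos(z)^2


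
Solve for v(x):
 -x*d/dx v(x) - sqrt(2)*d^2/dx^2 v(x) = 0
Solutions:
 v(x) = C1 + C2*erf(2^(1/4)*x/2)


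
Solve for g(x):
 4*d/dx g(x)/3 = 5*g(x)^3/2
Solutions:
 g(x) = -2*sqrt(-1/(C1 + 15*x))
 g(x) = 2*sqrt(-1/(C1 + 15*x))


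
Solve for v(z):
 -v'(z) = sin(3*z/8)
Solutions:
 v(z) = C1 + 8*cos(3*z/8)/3


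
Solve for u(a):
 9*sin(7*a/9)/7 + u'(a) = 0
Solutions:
 u(a) = C1 + 81*cos(7*a/9)/49


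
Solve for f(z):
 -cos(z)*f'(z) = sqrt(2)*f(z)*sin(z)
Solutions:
 f(z) = C1*cos(z)^(sqrt(2))


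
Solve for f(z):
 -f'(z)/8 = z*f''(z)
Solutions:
 f(z) = C1 + C2*z^(7/8)


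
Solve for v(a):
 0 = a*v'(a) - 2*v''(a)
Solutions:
 v(a) = C1 + C2*erfi(a/2)


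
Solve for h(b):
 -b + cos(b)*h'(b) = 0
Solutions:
 h(b) = C1 + Integral(b/cos(b), b)


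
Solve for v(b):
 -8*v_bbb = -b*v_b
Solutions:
 v(b) = C1 + Integral(C2*airyai(b/2) + C3*airybi(b/2), b)


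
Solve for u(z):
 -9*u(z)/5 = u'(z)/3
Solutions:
 u(z) = C1*exp(-27*z/5)


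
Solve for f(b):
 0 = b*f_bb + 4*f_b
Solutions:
 f(b) = C1 + C2/b^3


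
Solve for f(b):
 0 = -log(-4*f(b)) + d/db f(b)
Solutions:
 -Integral(1/(log(-_y) + 2*log(2)), (_y, f(b))) = C1 - b


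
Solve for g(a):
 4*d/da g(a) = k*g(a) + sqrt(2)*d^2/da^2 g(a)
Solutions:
 g(a) = C1*exp(sqrt(2)*a*(1 - sqrt(-sqrt(2)*k + 4)/2)) + C2*exp(sqrt(2)*a*(sqrt(-sqrt(2)*k + 4)/2 + 1))


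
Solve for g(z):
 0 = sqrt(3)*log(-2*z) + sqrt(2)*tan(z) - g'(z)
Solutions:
 g(z) = C1 + sqrt(3)*z*(log(-z) - 1) + sqrt(3)*z*log(2) - sqrt(2)*log(cos(z))


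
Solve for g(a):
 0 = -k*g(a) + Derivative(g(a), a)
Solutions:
 g(a) = C1*exp(a*k)


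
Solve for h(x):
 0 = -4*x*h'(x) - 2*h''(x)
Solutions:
 h(x) = C1 + C2*erf(x)


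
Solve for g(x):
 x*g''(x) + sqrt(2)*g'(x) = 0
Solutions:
 g(x) = C1 + C2*x^(1 - sqrt(2))


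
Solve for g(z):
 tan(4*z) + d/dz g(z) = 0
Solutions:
 g(z) = C1 + log(cos(4*z))/4


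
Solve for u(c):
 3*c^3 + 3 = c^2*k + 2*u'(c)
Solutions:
 u(c) = C1 + 3*c^4/8 - c^3*k/6 + 3*c/2


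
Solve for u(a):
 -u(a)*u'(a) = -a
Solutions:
 u(a) = -sqrt(C1 + a^2)
 u(a) = sqrt(C1 + a^2)


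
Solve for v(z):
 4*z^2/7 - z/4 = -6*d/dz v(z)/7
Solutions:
 v(z) = C1 - 2*z^3/9 + 7*z^2/48


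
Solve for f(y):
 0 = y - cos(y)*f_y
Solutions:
 f(y) = C1 + Integral(y/cos(y), y)


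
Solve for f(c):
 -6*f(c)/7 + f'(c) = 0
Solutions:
 f(c) = C1*exp(6*c/7)


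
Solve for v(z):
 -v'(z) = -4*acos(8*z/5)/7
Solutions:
 v(z) = C1 + 4*z*acos(8*z/5)/7 - sqrt(25 - 64*z^2)/14


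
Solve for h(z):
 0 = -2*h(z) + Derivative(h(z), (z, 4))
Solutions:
 h(z) = C1*exp(-2^(1/4)*z) + C2*exp(2^(1/4)*z) + C3*sin(2^(1/4)*z) + C4*cos(2^(1/4)*z)


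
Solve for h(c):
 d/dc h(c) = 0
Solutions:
 h(c) = C1


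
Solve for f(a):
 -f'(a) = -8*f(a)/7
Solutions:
 f(a) = C1*exp(8*a/7)


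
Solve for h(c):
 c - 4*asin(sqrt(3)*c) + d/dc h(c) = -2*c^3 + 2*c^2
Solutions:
 h(c) = C1 - c^4/2 + 2*c^3/3 - c^2/2 + 4*c*asin(sqrt(3)*c) + 4*sqrt(3)*sqrt(1 - 3*c^2)/3


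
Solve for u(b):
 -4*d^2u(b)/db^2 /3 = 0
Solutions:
 u(b) = C1 + C2*b


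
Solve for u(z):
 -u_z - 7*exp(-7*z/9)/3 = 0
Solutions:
 u(z) = C1 + 3*exp(-7*z/9)


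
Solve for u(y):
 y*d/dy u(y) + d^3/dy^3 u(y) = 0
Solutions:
 u(y) = C1 + Integral(C2*airyai(-y) + C3*airybi(-y), y)


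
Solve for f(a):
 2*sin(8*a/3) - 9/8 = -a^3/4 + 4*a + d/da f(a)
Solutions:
 f(a) = C1 + a^4/16 - 2*a^2 - 9*a/8 - 3*cos(8*a/3)/4


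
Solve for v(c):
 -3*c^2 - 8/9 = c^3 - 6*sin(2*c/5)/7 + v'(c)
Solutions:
 v(c) = C1 - c^4/4 - c^3 - 8*c/9 - 15*cos(2*c/5)/7


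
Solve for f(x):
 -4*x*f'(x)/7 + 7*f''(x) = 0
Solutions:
 f(x) = C1 + C2*erfi(sqrt(2)*x/7)


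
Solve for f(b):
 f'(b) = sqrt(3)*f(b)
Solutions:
 f(b) = C1*exp(sqrt(3)*b)


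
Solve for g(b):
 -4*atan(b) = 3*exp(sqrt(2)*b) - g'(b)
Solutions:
 g(b) = C1 + 4*b*atan(b) + 3*sqrt(2)*exp(sqrt(2)*b)/2 - 2*log(b^2 + 1)


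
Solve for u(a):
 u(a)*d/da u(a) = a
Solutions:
 u(a) = -sqrt(C1 + a^2)
 u(a) = sqrt(C1 + a^2)


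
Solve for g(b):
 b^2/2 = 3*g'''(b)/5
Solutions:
 g(b) = C1 + C2*b + C3*b^2 + b^5/72


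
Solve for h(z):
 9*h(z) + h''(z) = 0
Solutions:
 h(z) = C1*sin(3*z) + C2*cos(3*z)


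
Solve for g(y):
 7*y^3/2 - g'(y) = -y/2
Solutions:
 g(y) = C1 + 7*y^4/8 + y^2/4


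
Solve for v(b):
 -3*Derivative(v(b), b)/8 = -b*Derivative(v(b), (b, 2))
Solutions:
 v(b) = C1 + C2*b^(11/8)


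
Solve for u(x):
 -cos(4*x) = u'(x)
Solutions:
 u(x) = C1 - sin(4*x)/4


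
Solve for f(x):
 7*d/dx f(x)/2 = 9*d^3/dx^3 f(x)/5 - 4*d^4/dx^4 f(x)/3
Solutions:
 f(x) = C1 + C2*exp(x*(27*3^(2/3)/(10*sqrt(105490) + 3257)^(1/3) + 18 + 3^(1/3)*(10*sqrt(105490) + 3257)^(1/3))/40)*sin(3^(1/6)*x*(-3^(2/3)*(10*sqrt(105490) + 3257)^(1/3) + 81/(10*sqrt(105490) + 3257)^(1/3))/40) + C3*exp(x*(27*3^(2/3)/(10*sqrt(105490) + 3257)^(1/3) + 18 + 3^(1/3)*(10*sqrt(105490) + 3257)^(1/3))/40)*cos(3^(1/6)*x*(-3^(2/3)*(10*sqrt(105490) + 3257)^(1/3) + 81/(10*sqrt(105490) + 3257)^(1/3))/40) + C4*exp(x*(-3^(1/3)*(10*sqrt(105490) + 3257)^(1/3) - 27*3^(2/3)/(10*sqrt(105490) + 3257)^(1/3) + 9)/20)


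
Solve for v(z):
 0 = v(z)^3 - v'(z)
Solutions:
 v(z) = -sqrt(2)*sqrt(-1/(C1 + z))/2
 v(z) = sqrt(2)*sqrt(-1/(C1 + z))/2


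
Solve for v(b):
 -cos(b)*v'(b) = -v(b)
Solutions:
 v(b) = C1*sqrt(sin(b) + 1)/sqrt(sin(b) - 1)


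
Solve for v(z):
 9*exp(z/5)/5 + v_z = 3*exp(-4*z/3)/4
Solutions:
 v(z) = C1 - 9*exp(z/5) - 9*exp(-4*z/3)/16


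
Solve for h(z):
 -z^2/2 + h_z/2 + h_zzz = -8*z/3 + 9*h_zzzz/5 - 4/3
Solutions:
 h(z) = C1 + C2*exp(z*(-10^(1/3)*(27*sqrt(7161) + 2287)^(1/3) - 10*10^(2/3)/(27*sqrt(7161) + 2287)^(1/3) + 20)/108)*sin(10^(1/3)*sqrt(3)*z*(-(27*sqrt(7161) + 2287)^(1/3) + 10*10^(1/3)/(27*sqrt(7161) + 2287)^(1/3))/108) + C3*exp(z*(-10^(1/3)*(27*sqrt(7161) + 2287)^(1/3) - 10*10^(2/3)/(27*sqrt(7161) + 2287)^(1/3) + 20)/108)*cos(10^(1/3)*sqrt(3)*z*(-(27*sqrt(7161) + 2287)^(1/3) + 10*10^(1/3)/(27*sqrt(7161) + 2287)^(1/3))/108) + C4*exp(z*(10*10^(2/3)/(27*sqrt(7161) + 2287)^(1/3) + 10 + 10^(1/3)*(27*sqrt(7161) + 2287)^(1/3))/54) + z^3/3 - 8*z^2/3 - 20*z/3


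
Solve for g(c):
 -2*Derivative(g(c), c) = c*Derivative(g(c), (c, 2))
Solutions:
 g(c) = C1 + C2/c


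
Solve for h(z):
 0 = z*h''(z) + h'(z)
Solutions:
 h(z) = C1 + C2*log(z)


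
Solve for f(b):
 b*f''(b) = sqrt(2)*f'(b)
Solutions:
 f(b) = C1 + C2*b^(1 + sqrt(2))


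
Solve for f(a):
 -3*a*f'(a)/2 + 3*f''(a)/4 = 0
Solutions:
 f(a) = C1 + C2*erfi(a)


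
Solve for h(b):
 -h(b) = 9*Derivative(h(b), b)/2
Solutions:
 h(b) = C1*exp(-2*b/9)


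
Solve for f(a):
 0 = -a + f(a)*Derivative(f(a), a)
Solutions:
 f(a) = -sqrt(C1 + a^2)
 f(a) = sqrt(C1 + a^2)


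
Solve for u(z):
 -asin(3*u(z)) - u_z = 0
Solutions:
 Integral(1/asin(3*_y), (_y, u(z))) = C1 - z


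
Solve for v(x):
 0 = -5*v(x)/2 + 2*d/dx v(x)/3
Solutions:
 v(x) = C1*exp(15*x/4)


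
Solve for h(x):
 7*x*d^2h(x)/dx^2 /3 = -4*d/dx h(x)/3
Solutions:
 h(x) = C1 + C2*x^(3/7)


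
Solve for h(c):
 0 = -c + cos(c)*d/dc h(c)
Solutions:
 h(c) = C1 + Integral(c/cos(c), c)


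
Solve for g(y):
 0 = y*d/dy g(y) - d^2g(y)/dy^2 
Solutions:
 g(y) = C1 + C2*erfi(sqrt(2)*y/2)


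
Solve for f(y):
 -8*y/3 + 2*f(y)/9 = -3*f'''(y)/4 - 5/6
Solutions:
 f(y) = C3*exp(-2*y/3) + 12*y + (C1*sin(sqrt(3)*y/3) + C2*cos(sqrt(3)*y/3))*exp(y/3) - 15/4


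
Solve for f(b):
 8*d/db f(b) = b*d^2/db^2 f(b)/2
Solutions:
 f(b) = C1 + C2*b^17


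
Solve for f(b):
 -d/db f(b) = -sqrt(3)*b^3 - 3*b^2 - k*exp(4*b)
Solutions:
 f(b) = C1 + sqrt(3)*b^4/4 + b^3 + k*exp(4*b)/4


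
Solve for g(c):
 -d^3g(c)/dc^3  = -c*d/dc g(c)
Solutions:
 g(c) = C1 + Integral(C2*airyai(c) + C3*airybi(c), c)


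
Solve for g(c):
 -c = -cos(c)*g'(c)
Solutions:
 g(c) = C1 + Integral(c/cos(c), c)


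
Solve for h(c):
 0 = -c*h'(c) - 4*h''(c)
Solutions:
 h(c) = C1 + C2*erf(sqrt(2)*c/4)


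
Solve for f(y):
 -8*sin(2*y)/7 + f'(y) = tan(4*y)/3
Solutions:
 f(y) = C1 - log(cos(4*y))/12 - 4*cos(2*y)/7


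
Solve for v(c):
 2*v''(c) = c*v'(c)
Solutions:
 v(c) = C1 + C2*erfi(c/2)


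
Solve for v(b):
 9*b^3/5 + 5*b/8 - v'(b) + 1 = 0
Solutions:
 v(b) = C1 + 9*b^4/20 + 5*b^2/16 + b


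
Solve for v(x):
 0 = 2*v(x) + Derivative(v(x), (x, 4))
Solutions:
 v(x) = (C1*sin(2^(3/4)*x/2) + C2*cos(2^(3/4)*x/2))*exp(-2^(3/4)*x/2) + (C3*sin(2^(3/4)*x/2) + C4*cos(2^(3/4)*x/2))*exp(2^(3/4)*x/2)


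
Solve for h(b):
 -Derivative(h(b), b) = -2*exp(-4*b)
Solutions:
 h(b) = C1 - exp(-4*b)/2


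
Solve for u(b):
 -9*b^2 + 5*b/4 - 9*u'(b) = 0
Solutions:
 u(b) = C1 - b^3/3 + 5*b^2/72


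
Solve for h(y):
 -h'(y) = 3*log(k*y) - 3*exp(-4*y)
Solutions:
 h(y) = C1 - 3*y*log(k*y) + 3*y - 3*exp(-4*y)/4


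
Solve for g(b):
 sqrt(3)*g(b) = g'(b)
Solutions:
 g(b) = C1*exp(sqrt(3)*b)


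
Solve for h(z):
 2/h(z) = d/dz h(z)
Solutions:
 h(z) = -sqrt(C1 + 4*z)
 h(z) = sqrt(C1 + 4*z)


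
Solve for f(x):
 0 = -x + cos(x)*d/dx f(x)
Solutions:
 f(x) = C1 + Integral(x/cos(x), x)


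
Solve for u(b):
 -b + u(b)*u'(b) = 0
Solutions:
 u(b) = -sqrt(C1 + b^2)
 u(b) = sqrt(C1 + b^2)


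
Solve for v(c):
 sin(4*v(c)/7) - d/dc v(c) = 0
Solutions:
 -c + 7*log(cos(4*v(c)/7) - 1)/8 - 7*log(cos(4*v(c)/7) + 1)/8 = C1


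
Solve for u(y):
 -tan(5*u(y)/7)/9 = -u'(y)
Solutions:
 u(y) = -7*asin(C1*exp(5*y/63))/5 + 7*pi/5
 u(y) = 7*asin(C1*exp(5*y/63))/5


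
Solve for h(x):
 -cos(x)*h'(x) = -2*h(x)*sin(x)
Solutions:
 h(x) = C1/cos(x)^2


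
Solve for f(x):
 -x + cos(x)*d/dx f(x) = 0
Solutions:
 f(x) = C1 + Integral(x/cos(x), x)


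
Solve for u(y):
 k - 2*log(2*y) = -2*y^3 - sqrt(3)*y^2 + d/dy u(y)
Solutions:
 u(y) = C1 + k*y + y^4/2 + sqrt(3)*y^3/3 - 2*y*log(y) - y*log(4) + 2*y


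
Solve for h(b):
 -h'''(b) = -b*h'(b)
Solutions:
 h(b) = C1 + Integral(C2*airyai(b) + C3*airybi(b), b)


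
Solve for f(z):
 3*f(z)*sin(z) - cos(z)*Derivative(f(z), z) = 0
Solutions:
 f(z) = C1/cos(z)^3


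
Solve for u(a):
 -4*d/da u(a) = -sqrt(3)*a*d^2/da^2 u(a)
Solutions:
 u(a) = C1 + C2*a^(1 + 4*sqrt(3)/3)


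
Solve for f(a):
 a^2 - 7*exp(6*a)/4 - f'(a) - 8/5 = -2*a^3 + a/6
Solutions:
 f(a) = C1 + a^4/2 + a^3/3 - a^2/12 - 8*a/5 - 7*exp(6*a)/24


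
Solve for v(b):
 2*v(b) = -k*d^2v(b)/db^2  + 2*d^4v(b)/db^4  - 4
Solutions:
 v(b) = C1*exp(-b*sqrt(k - sqrt(k^2 + 16))/2) + C2*exp(b*sqrt(k - sqrt(k^2 + 16))/2) + C3*exp(-b*sqrt(k + sqrt(k^2 + 16))/2) + C4*exp(b*sqrt(k + sqrt(k^2 + 16))/2) - 2


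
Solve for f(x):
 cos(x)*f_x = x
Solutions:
 f(x) = C1 + Integral(x/cos(x), x)


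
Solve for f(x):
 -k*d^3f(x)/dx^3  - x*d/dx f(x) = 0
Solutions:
 f(x) = C1 + Integral(C2*airyai(x*(-1/k)^(1/3)) + C3*airybi(x*(-1/k)^(1/3)), x)


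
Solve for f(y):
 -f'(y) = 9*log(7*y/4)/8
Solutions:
 f(y) = C1 - 9*y*log(y)/8 - 9*y*log(7)/8 + 9*y/8 + 9*y*log(2)/4


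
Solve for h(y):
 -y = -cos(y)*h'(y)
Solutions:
 h(y) = C1 + Integral(y/cos(y), y)


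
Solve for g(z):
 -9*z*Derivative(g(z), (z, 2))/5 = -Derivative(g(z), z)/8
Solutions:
 g(z) = C1 + C2*z^(77/72)


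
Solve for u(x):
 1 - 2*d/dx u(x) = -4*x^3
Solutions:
 u(x) = C1 + x^4/2 + x/2


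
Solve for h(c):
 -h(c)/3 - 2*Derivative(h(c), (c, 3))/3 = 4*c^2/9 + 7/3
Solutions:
 h(c) = C3*exp(-2^(2/3)*c/2) - 4*c^2/3 + (C1*sin(2^(2/3)*sqrt(3)*c/4) + C2*cos(2^(2/3)*sqrt(3)*c/4))*exp(2^(2/3)*c/4) - 7


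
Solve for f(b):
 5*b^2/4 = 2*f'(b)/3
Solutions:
 f(b) = C1 + 5*b^3/8


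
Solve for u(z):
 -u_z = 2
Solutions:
 u(z) = C1 - 2*z


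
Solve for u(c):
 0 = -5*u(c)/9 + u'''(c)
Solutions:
 u(c) = C3*exp(15^(1/3)*c/3) + (C1*sin(3^(5/6)*5^(1/3)*c/6) + C2*cos(3^(5/6)*5^(1/3)*c/6))*exp(-15^(1/3)*c/6)


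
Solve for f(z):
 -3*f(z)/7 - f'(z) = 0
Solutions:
 f(z) = C1*exp(-3*z/7)


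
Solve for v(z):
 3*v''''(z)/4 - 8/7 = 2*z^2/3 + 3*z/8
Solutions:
 v(z) = C1 + C2*z + C3*z^2 + C4*z^3 + z^6/405 + z^5/240 + 4*z^4/63


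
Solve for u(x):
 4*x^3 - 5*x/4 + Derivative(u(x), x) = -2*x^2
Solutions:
 u(x) = C1 - x^4 - 2*x^3/3 + 5*x^2/8


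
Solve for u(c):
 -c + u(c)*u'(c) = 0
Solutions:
 u(c) = -sqrt(C1 + c^2)
 u(c) = sqrt(C1 + c^2)


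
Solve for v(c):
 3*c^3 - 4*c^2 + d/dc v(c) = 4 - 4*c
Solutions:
 v(c) = C1 - 3*c^4/4 + 4*c^3/3 - 2*c^2 + 4*c


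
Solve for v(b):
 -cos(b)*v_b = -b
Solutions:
 v(b) = C1 + Integral(b/cos(b), b)


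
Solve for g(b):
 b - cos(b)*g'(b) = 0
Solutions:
 g(b) = C1 + Integral(b/cos(b), b)


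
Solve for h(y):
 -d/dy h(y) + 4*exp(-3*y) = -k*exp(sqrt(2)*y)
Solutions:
 h(y) = C1 + sqrt(2)*k*exp(sqrt(2)*y)/2 - 4*exp(-3*y)/3


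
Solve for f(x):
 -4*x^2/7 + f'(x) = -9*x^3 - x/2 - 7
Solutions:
 f(x) = C1 - 9*x^4/4 + 4*x^3/21 - x^2/4 - 7*x


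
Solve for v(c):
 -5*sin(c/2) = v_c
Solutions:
 v(c) = C1 + 10*cos(c/2)


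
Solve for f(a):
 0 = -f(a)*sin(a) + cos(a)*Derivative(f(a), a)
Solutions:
 f(a) = C1/cos(a)


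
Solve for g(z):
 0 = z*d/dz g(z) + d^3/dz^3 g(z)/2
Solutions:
 g(z) = C1 + Integral(C2*airyai(-2^(1/3)*z) + C3*airybi(-2^(1/3)*z), z)


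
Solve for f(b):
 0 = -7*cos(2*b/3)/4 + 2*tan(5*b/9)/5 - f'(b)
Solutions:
 f(b) = C1 - 18*log(cos(5*b/9))/25 - 21*sin(2*b/3)/8


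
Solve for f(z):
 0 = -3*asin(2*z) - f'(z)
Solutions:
 f(z) = C1 - 3*z*asin(2*z) - 3*sqrt(1 - 4*z^2)/2


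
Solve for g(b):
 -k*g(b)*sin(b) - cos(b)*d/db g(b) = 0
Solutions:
 g(b) = C1*exp(k*log(cos(b)))


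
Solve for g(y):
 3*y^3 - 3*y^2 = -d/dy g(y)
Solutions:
 g(y) = C1 - 3*y^4/4 + y^3


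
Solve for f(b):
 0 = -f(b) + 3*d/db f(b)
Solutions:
 f(b) = C1*exp(b/3)


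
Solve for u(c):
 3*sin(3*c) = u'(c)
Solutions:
 u(c) = C1 - cos(3*c)


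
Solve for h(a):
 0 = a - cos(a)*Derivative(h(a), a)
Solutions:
 h(a) = C1 + Integral(a/cos(a), a)


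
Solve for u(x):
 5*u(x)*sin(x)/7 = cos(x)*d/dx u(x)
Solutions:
 u(x) = C1/cos(x)^(5/7)


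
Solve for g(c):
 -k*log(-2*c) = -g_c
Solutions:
 g(c) = C1 + c*k*log(-c) + c*k*(-1 + log(2))


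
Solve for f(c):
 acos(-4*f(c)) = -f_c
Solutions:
 Integral(1/acos(-4*_y), (_y, f(c))) = C1 - c


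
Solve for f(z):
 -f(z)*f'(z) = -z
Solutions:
 f(z) = -sqrt(C1 + z^2)
 f(z) = sqrt(C1 + z^2)


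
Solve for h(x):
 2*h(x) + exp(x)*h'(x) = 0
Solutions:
 h(x) = C1*exp(2*exp(-x))


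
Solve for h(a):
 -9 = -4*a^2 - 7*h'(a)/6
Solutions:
 h(a) = C1 - 8*a^3/7 + 54*a/7


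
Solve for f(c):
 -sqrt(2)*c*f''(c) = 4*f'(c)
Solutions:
 f(c) = C1 + C2*c^(1 - 2*sqrt(2))


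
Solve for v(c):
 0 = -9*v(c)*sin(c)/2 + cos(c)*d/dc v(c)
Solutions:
 v(c) = C1/cos(c)^(9/2)


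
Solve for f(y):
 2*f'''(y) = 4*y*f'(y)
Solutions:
 f(y) = C1 + Integral(C2*airyai(2^(1/3)*y) + C3*airybi(2^(1/3)*y), y)


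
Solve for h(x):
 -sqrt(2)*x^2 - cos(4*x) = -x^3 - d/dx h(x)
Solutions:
 h(x) = C1 - x^4/4 + sqrt(2)*x^3/3 + sin(4*x)/4


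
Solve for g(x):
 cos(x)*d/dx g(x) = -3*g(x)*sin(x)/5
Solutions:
 g(x) = C1*cos(x)^(3/5)


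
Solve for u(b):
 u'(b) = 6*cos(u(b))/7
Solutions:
 -6*b/7 - log(sin(u(b)) - 1)/2 + log(sin(u(b)) + 1)/2 = C1


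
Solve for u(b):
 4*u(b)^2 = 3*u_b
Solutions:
 u(b) = -3/(C1 + 4*b)


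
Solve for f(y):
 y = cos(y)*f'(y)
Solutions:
 f(y) = C1 + Integral(y/cos(y), y)


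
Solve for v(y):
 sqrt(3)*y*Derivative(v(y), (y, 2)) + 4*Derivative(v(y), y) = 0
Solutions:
 v(y) = C1 + C2*y^(1 - 4*sqrt(3)/3)


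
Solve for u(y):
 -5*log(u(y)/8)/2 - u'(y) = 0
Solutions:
 -2*Integral(1/(-log(_y) + 3*log(2)), (_y, u(y)))/5 = C1 - y


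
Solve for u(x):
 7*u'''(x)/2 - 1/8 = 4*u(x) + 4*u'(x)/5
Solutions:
 u(x) = C1*exp(-x*(4*22050^(1/3)/(sqrt(2477265) + 1575)^(1/3) + 420^(1/3)*(sqrt(2477265) + 1575)^(1/3))/210)*sin(3^(1/6)*x*(-140^(1/3)*3^(2/3)*(sqrt(2477265) + 1575)^(1/3) + 12*2450^(1/3)/(sqrt(2477265) + 1575)^(1/3))/210) + C2*exp(-x*(4*22050^(1/3)/(sqrt(2477265) + 1575)^(1/3) + 420^(1/3)*(sqrt(2477265) + 1575)^(1/3))/210)*cos(3^(1/6)*x*(-140^(1/3)*3^(2/3)*(sqrt(2477265) + 1575)^(1/3) + 12*2450^(1/3)/(sqrt(2477265) + 1575)^(1/3))/210) + C3*exp(x*(4*22050^(1/3)/(sqrt(2477265) + 1575)^(1/3) + 420^(1/3)*(sqrt(2477265) + 1575)^(1/3))/105) - 1/32


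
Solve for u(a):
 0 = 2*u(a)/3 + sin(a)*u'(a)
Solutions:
 u(a) = C1*(cos(a) + 1)^(1/3)/(cos(a) - 1)^(1/3)


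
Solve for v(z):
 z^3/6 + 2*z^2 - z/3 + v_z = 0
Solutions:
 v(z) = C1 - z^4/24 - 2*z^3/3 + z^2/6


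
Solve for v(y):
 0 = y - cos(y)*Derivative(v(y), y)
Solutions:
 v(y) = C1 + Integral(y/cos(y), y)


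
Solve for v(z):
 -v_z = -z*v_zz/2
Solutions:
 v(z) = C1 + C2*z^3


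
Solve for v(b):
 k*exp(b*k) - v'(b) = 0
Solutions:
 v(b) = C1 + exp(b*k)


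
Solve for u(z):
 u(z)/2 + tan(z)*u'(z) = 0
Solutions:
 u(z) = C1/sqrt(sin(z))


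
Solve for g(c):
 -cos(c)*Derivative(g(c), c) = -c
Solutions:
 g(c) = C1 + Integral(c/cos(c), c)


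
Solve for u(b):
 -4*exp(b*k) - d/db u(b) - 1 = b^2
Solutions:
 u(b) = C1 - b^3/3 - b - 4*exp(b*k)/k


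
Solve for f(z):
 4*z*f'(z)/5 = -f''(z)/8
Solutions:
 f(z) = C1 + C2*erf(4*sqrt(5)*z/5)


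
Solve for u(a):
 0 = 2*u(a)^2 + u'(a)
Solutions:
 u(a) = 1/(C1 + 2*a)


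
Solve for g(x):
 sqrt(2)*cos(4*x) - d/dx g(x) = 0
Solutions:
 g(x) = C1 + sqrt(2)*sin(4*x)/4


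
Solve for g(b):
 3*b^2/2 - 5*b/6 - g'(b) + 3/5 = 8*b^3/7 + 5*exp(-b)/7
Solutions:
 g(b) = C1 - 2*b^4/7 + b^3/2 - 5*b^2/12 + 3*b/5 + 5*exp(-b)/7


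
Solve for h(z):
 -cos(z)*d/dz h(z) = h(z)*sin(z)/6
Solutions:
 h(z) = C1*cos(z)^(1/6)


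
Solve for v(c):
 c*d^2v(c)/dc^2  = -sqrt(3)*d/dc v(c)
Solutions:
 v(c) = C1 + C2*c^(1 - sqrt(3))


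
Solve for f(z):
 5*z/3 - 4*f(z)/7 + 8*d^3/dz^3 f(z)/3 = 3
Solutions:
 f(z) = C3*exp(14^(2/3)*3^(1/3)*z/14) + 35*z/12 + (C1*sin(14^(2/3)*3^(5/6)*z/28) + C2*cos(14^(2/3)*3^(5/6)*z/28))*exp(-14^(2/3)*3^(1/3)*z/28) - 21/4


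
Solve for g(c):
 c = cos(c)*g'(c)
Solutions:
 g(c) = C1 + Integral(c/cos(c), c)


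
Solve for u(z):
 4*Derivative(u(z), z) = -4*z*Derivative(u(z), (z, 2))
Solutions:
 u(z) = C1 + C2*log(z)


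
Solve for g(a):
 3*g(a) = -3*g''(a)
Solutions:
 g(a) = C1*sin(a) + C2*cos(a)


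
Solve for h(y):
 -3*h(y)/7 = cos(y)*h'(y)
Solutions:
 h(y) = C1*(sin(y) - 1)^(3/14)/(sin(y) + 1)^(3/14)


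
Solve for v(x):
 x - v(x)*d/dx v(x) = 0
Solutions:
 v(x) = -sqrt(C1 + x^2)
 v(x) = sqrt(C1 + x^2)


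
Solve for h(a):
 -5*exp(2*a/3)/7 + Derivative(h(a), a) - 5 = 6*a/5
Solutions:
 h(a) = C1 + 3*a^2/5 + 5*a + 15*exp(2*a/3)/14


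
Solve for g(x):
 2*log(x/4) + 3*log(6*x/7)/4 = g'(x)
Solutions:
 g(x) = C1 + 11*x*log(x)/4 - x*log(112) - 11*x/4 + x*log(7)/4 + 3*x*log(6)/4


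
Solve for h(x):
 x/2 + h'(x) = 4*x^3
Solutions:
 h(x) = C1 + x^4 - x^2/4


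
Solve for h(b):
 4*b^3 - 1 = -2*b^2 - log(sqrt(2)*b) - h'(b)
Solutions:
 h(b) = C1 - b^4 - 2*b^3/3 - b*log(b) - b*log(2)/2 + 2*b


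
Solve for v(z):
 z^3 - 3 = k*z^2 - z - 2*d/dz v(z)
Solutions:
 v(z) = C1 + k*z^3/6 - z^4/8 - z^2/4 + 3*z/2


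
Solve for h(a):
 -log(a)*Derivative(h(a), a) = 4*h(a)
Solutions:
 h(a) = C1*exp(-4*li(a))


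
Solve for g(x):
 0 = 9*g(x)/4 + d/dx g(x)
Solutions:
 g(x) = C1*exp(-9*x/4)


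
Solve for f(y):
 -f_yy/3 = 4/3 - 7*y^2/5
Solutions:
 f(y) = C1 + C2*y + 7*y^4/20 - 2*y^2


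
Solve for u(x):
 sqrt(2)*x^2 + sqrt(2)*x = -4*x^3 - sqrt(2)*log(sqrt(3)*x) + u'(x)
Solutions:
 u(x) = C1 + x^4 + sqrt(2)*x^3/3 + sqrt(2)*x^2/2 + sqrt(2)*x*log(x) - sqrt(2)*x + sqrt(2)*x*log(3)/2


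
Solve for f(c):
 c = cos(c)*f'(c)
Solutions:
 f(c) = C1 + Integral(c/cos(c), c)


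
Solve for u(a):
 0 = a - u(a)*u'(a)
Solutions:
 u(a) = -sqrt(C1 + a^2)
 u(a) = sqrt(C1 + a^2)


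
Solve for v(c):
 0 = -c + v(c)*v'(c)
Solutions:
 v(c) = -sqrt(C1 + c^2)
 v(c) = sqrt(C1 + c^2)


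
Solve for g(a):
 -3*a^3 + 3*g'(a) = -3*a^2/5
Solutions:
 g(a) = C1 + a^4/4 - a^3/15


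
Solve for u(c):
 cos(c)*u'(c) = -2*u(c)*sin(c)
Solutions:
 u(c) = C1*cos(c)^2


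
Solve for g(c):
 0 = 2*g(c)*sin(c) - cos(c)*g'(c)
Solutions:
 g(c) = C1/cos(c)^2


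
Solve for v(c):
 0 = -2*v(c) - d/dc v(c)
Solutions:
 v(c) = C1*exp(-2*c)


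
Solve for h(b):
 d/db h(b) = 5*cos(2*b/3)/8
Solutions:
 h(b) = C1 + 15*sin(2*b/3)/16


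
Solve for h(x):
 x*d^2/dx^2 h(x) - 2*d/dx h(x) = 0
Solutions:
 h(x) = C1 + C2*x^3


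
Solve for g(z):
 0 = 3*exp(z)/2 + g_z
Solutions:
 g(z) = C1 - 3*exp(z)/2


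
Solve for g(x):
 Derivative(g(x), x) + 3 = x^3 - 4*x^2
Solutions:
 g(x) = C1 + x^4/4 - 4*x^3/3 - 3*x


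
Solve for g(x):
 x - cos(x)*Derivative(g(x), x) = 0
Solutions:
 g(x) = C1 + Integral(x/cos(x), x)


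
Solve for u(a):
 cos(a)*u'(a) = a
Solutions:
 u(a) = C1 + Integral(a/cos(a), a)


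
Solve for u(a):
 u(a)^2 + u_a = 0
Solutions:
 u(a) = 1/(C1 + a)


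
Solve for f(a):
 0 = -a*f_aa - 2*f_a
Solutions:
 f(a) = C1 + C2/a


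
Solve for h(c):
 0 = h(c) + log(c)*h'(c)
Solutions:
 h(c) = C1*exp(-li(c))


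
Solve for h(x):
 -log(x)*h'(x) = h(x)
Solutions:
 h(x) = C1*exp(-li(x))


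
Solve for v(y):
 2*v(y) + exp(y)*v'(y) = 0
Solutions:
 v(y) = C1*exp(2*exp(-y))


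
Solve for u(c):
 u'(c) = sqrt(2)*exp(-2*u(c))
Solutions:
 u(c) = log(-sqrt(C1 + 2*sqrt(2)*c))
 u(c) = log(C1 + 2*sqrt(2)*c)/2


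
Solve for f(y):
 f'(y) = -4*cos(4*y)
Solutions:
 f(y) = C1 - sin(4*y)


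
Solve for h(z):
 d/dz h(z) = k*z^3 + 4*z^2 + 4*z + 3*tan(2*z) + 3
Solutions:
 h(z) = C1 + k*z^4/4 + 4*z^3/3 + 2*z^2 + 3*z - 3*log(cos(2*z))/2


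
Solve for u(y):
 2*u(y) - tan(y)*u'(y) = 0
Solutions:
 u(y) = C1*sin(y)^2


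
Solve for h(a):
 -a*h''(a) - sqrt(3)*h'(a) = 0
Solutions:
 h(a) = C1 + C2*a^(1 - sqrt(3))


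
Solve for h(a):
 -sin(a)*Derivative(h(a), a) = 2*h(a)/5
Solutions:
 h(a) = C1*(cos(a) + 1)^(1/5)/(cos(a) - 1)^(1/5)


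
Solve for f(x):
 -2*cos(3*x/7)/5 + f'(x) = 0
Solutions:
 f(x) = C1 + 14*sin(3*x/7)/15


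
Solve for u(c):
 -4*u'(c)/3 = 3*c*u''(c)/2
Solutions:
 u(c) = C1 + C2*c^(1/9)


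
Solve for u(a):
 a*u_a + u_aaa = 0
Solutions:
 u(a) = C1 + Integral(C2*airyai(-a) + C3*airybi(-a), a)


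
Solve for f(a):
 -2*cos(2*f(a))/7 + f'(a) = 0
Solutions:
 -2*a/7 - log(sin(2*f(a)) - 1)/4 + log(sin(2*f(a)) + 1)/4 = C1


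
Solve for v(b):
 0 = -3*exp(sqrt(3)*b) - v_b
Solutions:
 v(b) = C1 - sqrt(3)*exp(sqrt(3)*b)


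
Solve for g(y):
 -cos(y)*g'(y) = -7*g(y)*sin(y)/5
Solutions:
 g(y) = C1/cos(y)^(7/5)


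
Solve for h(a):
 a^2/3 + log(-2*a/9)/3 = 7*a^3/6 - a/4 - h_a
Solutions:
 h(a) = C1 + 7*a^4/24 - a^3/9 - a^2/8 - a*log(-a)/3 + a*(-log(2) + 1/3 + 2*log(6)/3)


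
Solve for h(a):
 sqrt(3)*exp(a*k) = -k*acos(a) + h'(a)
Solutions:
 h(a) = C1 + k*(a*acos(a) - sqrt(1 - a^2)) + sqrt(3)*Piecewise((exp(a*k)/k, Ne(k, 0)), (a, True))


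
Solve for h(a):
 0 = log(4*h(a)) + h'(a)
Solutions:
 Integral(1/(log(_y) + 2*log(2)), (_y, h(a))) = C1 - a


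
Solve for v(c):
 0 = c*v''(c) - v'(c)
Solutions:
 v(c) = C1 + C2*c^2


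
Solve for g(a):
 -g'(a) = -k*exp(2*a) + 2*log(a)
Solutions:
 g(a) = C1 - 2*a*log(a) + 2*a + k*exp(2*a)/2


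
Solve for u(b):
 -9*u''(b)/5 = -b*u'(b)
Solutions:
 u(b) = C1 + C2*erfi(sqrt(10)*b/6)


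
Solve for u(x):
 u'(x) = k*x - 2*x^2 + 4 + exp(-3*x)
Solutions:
 u(x) = C1 + k*x^2/2 - 2*x^3/3 + 4*x - exp(-3*x)/3


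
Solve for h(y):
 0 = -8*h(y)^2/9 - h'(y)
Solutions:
 h(y) = 9/(C1 + 8*y)


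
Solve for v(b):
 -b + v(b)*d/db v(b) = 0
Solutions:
 v(b) = -sqrt(C1 + b^2)
 v(b) = sqrt(C1 + b^2)


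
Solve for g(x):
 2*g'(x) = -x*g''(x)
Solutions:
 g(x) = C1 + C2/x


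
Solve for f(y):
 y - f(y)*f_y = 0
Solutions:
 f(y) = -sqrt(C1 + y^2)
 f(y) = sqrt(C1 + y^2)


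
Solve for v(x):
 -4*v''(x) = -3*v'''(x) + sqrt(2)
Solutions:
 v(x) = C1 + C2*x + C3*exp(4*x/3) - sqrt(2)*x^2/8


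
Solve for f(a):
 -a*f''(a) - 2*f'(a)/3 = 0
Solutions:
 f(a) = C1 + C2*a^(1/3)


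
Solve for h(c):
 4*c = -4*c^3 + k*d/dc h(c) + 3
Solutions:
 h(c) = C1 + c^4/k + 2*c^2/k - 3*c/k


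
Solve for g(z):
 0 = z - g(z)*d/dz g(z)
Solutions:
 g(z) = -sqrt(C1 + z^2)
 g(z) = sqrt(C1 + z^2)


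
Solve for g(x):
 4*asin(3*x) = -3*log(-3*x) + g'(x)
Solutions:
 g(x) = C1 + 3*x*log(-x) + 4*x*asin(3*x) - 3*x + 3*x*log(3) + 4*sqrt(1 - 9*x^2)/3


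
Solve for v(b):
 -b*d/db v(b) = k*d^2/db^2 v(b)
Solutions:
 v(b) = C1 + C2*sqrt(k)*erf(sqrt(2)*b*sqrt(1/k)/2)


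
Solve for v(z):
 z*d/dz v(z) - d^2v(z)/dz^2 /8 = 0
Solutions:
 v(z) = C1 + C2*erfi(2*z)


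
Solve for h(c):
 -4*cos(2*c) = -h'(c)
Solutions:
 h(c) = C1 + 2*sin(2*c)


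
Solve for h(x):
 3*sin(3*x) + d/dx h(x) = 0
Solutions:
 h(x) = C1 + cos(3*x)


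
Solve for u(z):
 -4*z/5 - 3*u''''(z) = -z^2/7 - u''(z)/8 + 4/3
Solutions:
 u(z) = C1 + C2*z + C3*exp(-sqrt(6)*z/12) + C4*exp(sqrt(6)*z/12) - 2*z^4/21 + 16*z^3/15 - 464*z^2/21


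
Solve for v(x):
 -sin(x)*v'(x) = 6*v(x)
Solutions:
 v(x) = C1*(cos(x)^3 + 3*cos(x)^2 + 3*cos(x) + 1)/(cos(x)^3 - 3*cos(x)^2 + 3*cos(x) - 1)


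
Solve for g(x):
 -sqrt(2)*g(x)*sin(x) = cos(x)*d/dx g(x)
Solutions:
 g(x) = C1*cos(x)^(sqrt(2))


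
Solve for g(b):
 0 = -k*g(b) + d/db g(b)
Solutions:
 g(b) = C1*exp(b*k)


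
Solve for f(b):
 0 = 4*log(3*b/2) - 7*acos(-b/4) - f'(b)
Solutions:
 f(b) = C1 + 4*b*log(b) - 7*b*acos(-b/4) - 4*b - 4*b*log(2) + 4*b*log(3) - 7*sqrt(16 - b^2)


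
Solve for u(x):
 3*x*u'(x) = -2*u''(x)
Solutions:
 u(x) = C1 + C2*erf(sqrt(3)*x/2)


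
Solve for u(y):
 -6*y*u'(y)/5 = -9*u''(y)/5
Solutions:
 u(y) = C1 + C2*erfi(sqrt(3)*y/3)


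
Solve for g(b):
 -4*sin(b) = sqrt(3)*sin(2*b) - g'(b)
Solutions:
 g(b) = C1 + sqrt(3)*sin(b)^2 - 4*cos(b)


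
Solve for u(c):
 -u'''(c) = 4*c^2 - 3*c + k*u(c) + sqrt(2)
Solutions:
 u(c) = C1*exp(c*(-k)^(1/3)) + C2*exp(c*(-k)^(1/3)*(-1 + sqrt(3)*I)/2) + C3*exp(-c*(-k)^(1/3)*(1 + sqrt(3)*I)/2) - 4*c^2/k + 3*c/k - sqrt(2)/k


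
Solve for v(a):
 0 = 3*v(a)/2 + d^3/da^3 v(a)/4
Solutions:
 v(a) = C3*exp(-6^(1/3)*a) + (C1*sin(2^(1/3)*3^(5/6)*a/2) + C2*cos(2^(1/3)*3^(5/6)*a/2))*exp(6^(1/3)*a/2)


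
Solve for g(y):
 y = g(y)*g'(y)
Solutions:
 g(y) = -sqrt(C1 + y^2)
 g(y) = sqrt(C1 + y^2)


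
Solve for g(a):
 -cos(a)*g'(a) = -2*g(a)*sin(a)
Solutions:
 g(a) = C1/cos(a)^2


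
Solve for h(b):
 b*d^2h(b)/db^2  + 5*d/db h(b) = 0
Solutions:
 h(b) = C1 + C2/b^4


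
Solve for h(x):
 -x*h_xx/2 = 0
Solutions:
 h(x) = C1 + C2*x


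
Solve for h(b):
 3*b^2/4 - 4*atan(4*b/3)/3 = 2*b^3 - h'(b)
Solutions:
 h(b) = C1 + b^4/2 - b^3/4 + 4*b*atan(4*b/3)/3 - log(16*b^2 + 9)/2


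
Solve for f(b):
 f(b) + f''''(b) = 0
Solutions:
 f(b) = (C1*sin(sqrt(2)*b/2) + C2*cos(sqrt(2)*b/2))*exp(-sqrt(2)*b/2) + (C3*sin(sqrt(2)*b/2) + C4*cos(sqrt(2)*b/2))*exp(sqrt(2)*b/2)


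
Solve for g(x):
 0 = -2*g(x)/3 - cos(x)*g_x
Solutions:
 g(x) = C1*(sin(x) - 1)^(1/3)/(sin(x) + 1)^(1/3)


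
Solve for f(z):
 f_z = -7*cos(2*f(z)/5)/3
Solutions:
 7*z/3 - 5*log(sin(2*f(z)/5) - 1)/4 + 5*log(sin(2*f(z)/5) + 1)/4 = C1


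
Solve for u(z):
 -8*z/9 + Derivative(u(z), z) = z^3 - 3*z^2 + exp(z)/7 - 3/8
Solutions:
 u(z) = C1 + z^4/4 - z^3 + 4*z^2/9 - 3*z/8 + exp(z)/7


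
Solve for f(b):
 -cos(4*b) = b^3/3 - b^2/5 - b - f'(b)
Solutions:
 f(b) = C1 + b^4/12 - b^3/15 - b^2/2 + sin(4*b)/4


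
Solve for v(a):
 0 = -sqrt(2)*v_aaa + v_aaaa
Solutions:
 v(a) = C1 + C2*a + C3*a^2 + C4*exp(sqrt(2)*a)


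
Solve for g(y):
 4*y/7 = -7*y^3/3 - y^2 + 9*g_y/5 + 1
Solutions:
 g(y) = C1 + 35*y^4/108 + 5*y^3/27 + 10*y^2/63 - 5*y/9


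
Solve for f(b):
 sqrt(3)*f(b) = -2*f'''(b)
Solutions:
 f(b) = C3*exp(-2^(2/3)*3^(1/6)*b/2) + (C1*sin(6^(2/3)*b/4) + C2*cos(6^(2/3)*b/4))*exp(2^(2/3)*3^(1/6)*b/4)


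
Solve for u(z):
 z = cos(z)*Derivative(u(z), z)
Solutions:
 u(z) = C1 + Integral(z/cos(z), z)


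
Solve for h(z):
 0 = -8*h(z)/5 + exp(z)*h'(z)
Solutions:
 h(z) = C1*exp(-8*exp(-z)/5)


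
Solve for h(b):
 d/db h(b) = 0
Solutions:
 h(b) = C1


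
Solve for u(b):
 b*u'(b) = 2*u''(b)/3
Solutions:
 u(b) = C1 + C2*erfi(sqrt(3)*b/2)


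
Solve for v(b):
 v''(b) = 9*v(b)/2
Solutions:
 v(b) = C1*exp(-3*sqrt(2)*b/2) + C2*exp(3*sqrt(2)*b/2)


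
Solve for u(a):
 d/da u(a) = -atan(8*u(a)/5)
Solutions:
 Integral(1/atan(8*_y/5), (_y, u(a))) = C1 - a


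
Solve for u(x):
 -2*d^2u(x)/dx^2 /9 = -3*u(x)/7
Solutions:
 u(x) = C1*exp(-3*sqrt(42)*x/14) + C2*exp(3*sqrt(42)*x/14)


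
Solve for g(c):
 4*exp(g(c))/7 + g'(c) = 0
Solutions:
 g(c) = log(1/(C1 + 4*c)) + log(7)


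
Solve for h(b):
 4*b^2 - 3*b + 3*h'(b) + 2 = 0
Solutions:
 h(b) = C1 - 4*b^3/9 + b^2/2 - 2*b/3


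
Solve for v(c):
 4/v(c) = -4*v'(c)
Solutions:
 v(c) = -sqrt(C1 - 2*c)
 v(c) = sqrt(C1 - 2*c)


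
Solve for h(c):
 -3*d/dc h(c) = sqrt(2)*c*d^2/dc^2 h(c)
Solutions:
 h(c) = C1 + C2*c^(1 - 3*sqrt(2)/2)


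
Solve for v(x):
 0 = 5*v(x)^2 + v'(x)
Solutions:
 v(x) = 1/(C1 + 5*x)


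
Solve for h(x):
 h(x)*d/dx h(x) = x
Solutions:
 h(x) = -sqrt(C1 + x^2)
 h(x) = sqrt(C1 + x^2)


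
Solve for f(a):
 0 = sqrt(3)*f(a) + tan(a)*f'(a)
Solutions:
 f(a) = C1/sin(a)^(sqrt(3))


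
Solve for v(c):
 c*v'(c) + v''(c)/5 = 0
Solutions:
 v(c) = C1 + C2*erf(sqrt(10)*c/2)


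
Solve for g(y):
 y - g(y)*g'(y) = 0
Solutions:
 g(y) = -sqrt(C1 + y^2)
 g(y) = sqrt(C1 + y^2)


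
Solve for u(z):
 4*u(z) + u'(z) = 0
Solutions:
 u(z) = C1*exp(-4*z)


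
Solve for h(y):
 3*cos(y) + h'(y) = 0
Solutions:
 h(y) = C1 - 3*sin(y)
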